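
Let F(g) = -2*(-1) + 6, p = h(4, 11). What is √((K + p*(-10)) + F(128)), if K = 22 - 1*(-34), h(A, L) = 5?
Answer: √14 ≈ 3.7417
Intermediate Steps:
K = 56 (K = 22 + 34 = 56)
p = 5
F(g) = 8 (F(g) = 2 + 6 = 8)
√((K + p*(-10)) + F(128)) = √((56 + 5*(-10)) + 8) = √((56 - 50) + 8) = √(6 + 8) = √14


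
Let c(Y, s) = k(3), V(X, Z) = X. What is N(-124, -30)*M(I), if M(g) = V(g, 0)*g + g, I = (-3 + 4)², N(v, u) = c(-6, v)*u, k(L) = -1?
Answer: 60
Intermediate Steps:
c(Y, s) = -1
N(v, u) = -u
I = 1 (I = 1² = 1)
M(g) = g + g² (M(g) = g*g + g = g² + g = g + g²)
N(-124, -30)*M(I) = (-1*(-30))*(1*(1 + 1)) = 30*(1*2) = 30*2 = 60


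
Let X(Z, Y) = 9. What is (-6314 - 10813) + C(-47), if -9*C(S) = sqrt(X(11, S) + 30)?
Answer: -17127 - sqrt(39)/9 ≈ -17128.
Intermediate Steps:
C(S) = -sqrt(39)/9 (C(S) = -sqrt(9 + 30)/9 = -sqrt(39)/9)
(-6314 - 10813) + C(-47) = (-6314 - 10813) - sqrt(39)/9 = -17127 - sqrt(39)/9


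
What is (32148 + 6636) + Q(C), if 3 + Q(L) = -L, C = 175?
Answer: 38606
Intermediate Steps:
Q(L) = -3 - L
(32148 + 6636) + Q(C) = (32148 + 6636) + (-3 - 1*175) = 38784 + (-3 - 175) = 38784 - 178 = 38606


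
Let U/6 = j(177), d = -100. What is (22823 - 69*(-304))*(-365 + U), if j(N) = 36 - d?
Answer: 19753349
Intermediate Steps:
j(N) = 136 (j(N) = 36 - 1*(-100) = 36 + 100 = 136)
U = 816 (U = 6*136 = 816)
(22823 - 69*(-304))*(-365 + U) = (22823 - 69*(-304))*(-365 + 816) = (22823 + 20976)*451 = 43799*451 = 19753349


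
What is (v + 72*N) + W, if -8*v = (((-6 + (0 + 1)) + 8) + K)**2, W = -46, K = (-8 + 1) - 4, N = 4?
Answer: 234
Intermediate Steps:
K = -11 (K = -7 - 4 = -11)
v = -8 (v = -(((-6 + (0 + 1)) + 8) - 11)**2/8 = -(((-6 + 1) + 8) - 11)**2/8 = -((-5 + 8) - 11)**2/8 = -(3 - 11)**2/8 = -1/8*(-8)**2 = -1/8*64 = -8)
(v + 72*N) + W = (-8 + 72*4) - 46 = (-8 + 288) - 46 = 280 - 46 = 234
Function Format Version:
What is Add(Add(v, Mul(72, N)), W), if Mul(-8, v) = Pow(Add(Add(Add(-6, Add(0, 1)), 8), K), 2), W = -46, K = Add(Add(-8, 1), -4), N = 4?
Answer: 234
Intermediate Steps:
K = -11 (K = Add(-7, -4) = -11)
v = -8 (v = Mul(Rational(-1, 8), Pow(Add(Add(Add(-6, Add(0, 1)), 8), -11), 2)) = Mul(Rational(-1, 8), Pow(Add(Add(Add(-6, 1), 8), -11), 2)) = Mul(Rational(-1, 8), Pow(Add(Add(-5, 8), -11), 2)) = Mul(Rational(-1, 8), Pow(Add(3, -11), 2)) = Mul(Rational(-1, 8), Pow(-8, 2)) = Mul(Rational(-1, 8), 64) = -8)
Add(Add(v, Mul(72, N)), W) = Add(Add(-8, Mul(72, 4)), -46) = Add(Add(-8, 288), -46) = Add(280, -46) = 234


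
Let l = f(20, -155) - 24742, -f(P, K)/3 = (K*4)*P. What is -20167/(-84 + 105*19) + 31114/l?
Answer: -13698688/1700517 ≈ -8.0556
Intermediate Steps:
f(P, K) = -12*K*P (f(P, K) = -3*K*4*P = -3*4*K*P = -12*K*P)
l = 12458 (l = -12*(-155)*20 - 24742 = 37200 - 24742 = 12458)
-20167/(-84 + 105*19) + 31114/l = -20167/(-84 + 105*19) + 31114/12458 = -20167/(-84 + 1995) + 31114*(1/12458) = -20167/1911 + 15557/6229 = -20167*1/1911 + 15557/6229 = -2881/273 + 15557/6229 = -13698688/1700517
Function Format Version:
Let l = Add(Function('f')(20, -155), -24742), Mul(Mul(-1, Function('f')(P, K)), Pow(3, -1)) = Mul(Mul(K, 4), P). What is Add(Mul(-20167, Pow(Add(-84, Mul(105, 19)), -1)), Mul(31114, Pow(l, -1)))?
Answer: Rational(-13698688, 1700517) ≈ -8.0556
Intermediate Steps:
Function('f')(P, K) = Mul(-12, K, P) (Function('f')(P, K) = Mul(-3, Mul(Mul(K, 4), P)) = Mul(-3, Mul(Mul(4, K), P)) = Mul(-3, Mul(4, K, P)) = Mul(-12, K, P))
l = 12458 (l = Add(Mul(-12, -155, 20), -24742) = Add(37200, -24742) = 12458)
Add(Mul(-20167, Pow(Add(-84, Mul(105, 19)), -1)), Mul(31114, Pow(l, -1))) = Add(Mul(-20167, Pow(Add(-84, Mul(105, 19)), -1)), Mul(31114, Pow(12458, -1))) = Add(Mul(-20167, Pow(Add(-84, 1995), -1)), Mul(31114, Rational(1, 12458))) = Add(Mul(-20167, Pow(1911, -1)), Rational(15557, 6229)) = Add(Mul(-20167, Rational(1, 1911)), Rational(15557, 6229)) = Add(Rational(-2881, 273), Rational(15557, 6229)) = Rational(-13698688, 1700517)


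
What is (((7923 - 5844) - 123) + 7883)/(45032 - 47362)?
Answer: -9839/2330 ≈ -4.2227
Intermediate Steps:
(((7923 - 5844) - 123) + 7883)/(45032 - 47362) = ((2079 - 123) + 7883)/(-2330) = (1956 + 7883)*(-1/2330) = 9839*(-1/2330) = -9839/2330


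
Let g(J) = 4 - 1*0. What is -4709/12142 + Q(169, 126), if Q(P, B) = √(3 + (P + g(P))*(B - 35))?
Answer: -4709/12142 + √15746 ≈ 125.10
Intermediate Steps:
g(J) = 4 (g(J) = 4 + 0 = 4)
Q(P, B) = √(3 + (-35 + B)*(4 + P)) (Q(P, B) = √(3 + (P + 4)*(B - 35)) = √(3 + (4 + P)*(-35 + B)) = √(3 + (-35 + B)*(4 + P)))
-4709/12142 + Q(169, 126) = -4709/12142 + √(-137 - 35*169 + 4*126 + 126*169) = -4709*1/12142 + √(-137 - 5915 + 504 + 21294) = -4709/12142 + √15746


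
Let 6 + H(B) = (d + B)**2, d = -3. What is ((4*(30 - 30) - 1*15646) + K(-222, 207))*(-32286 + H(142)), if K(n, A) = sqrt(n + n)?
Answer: 202944266 - 25942*I*sqrt(111) ≈ 2.0294e+8 - 2.7332e+5*I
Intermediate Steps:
K(n, A) = sqrt(2)*sqrt(n) (K(n, A) = sqrt(2*n) = sqrt(2)*sqrt(n))
H(B) = -6 + (-3 + B)**2
((4*(30 - 30) - 1*15646) + K(-222, 207))*(-32286 + H(142)) = ((4*(30 - 30) - 1*15646) + sqrt(2)*sqrt(-222))*(-32286 + (-6 + (-3 + 142)**2)) = ((4*0 - 15646) + sqrt(2)*(I*sqrt(222)))*(-32286 + (-6 + 139**2)) = ((0 - 15646) + 2*I*sqrt(111))*(-32286 + (-6 + 19321)) = (-15646 + 2*I*sqrt(111))*(-32286 + 19315) = (-15646 + 2*I*sqrt(111))*(-12971) = 202944266 - 25942*I*sqrt(111)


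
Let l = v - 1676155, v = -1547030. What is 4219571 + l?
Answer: 996386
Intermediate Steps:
l = -3223185 (l = -1547030 - 1676155 = -3223185)
4219571 + l = 4219571 - 3223185 = 996386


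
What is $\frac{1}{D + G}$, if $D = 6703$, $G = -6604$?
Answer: $\frac{1}{99} \approx 0.010101$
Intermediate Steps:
$\frac{1}{D + G} = \frac{1}{6703 - 6604} = \frac{1}{99}$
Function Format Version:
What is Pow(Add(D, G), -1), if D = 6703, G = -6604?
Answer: Rational(1, 99) ≈ 0.010101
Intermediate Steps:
Pow(Add(D, G), -1) = Pow(Add(6703, -6604), -1) = Pow(99, -1) = Rational(1, 99)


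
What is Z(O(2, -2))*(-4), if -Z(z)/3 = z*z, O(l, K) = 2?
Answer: 48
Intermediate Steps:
Z(z) = -3*z² (Z(z) = -3*z*z = -3*z²)
Z(O(2, -2))*(-4) = -3*2²*(-4) = -3*4*(-4) = -12*(-4) = 48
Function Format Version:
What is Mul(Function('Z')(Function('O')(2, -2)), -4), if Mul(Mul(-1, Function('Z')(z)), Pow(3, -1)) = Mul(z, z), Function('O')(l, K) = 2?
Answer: 48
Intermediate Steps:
Function('Z')(z) = Mul(-3, Pow(z, 2)) (Function('Z')(z) = Mul(-3, Mul(z, z)) = Mul(-3, Pow(z, 2)))
Mul(Function('Z')(Function('O')(2, -2)), -4) = Mul(Mul(-3, Pow(2, 2)), -4) = Mul(Mul(-3, 4), -4) = Mul(-12, -4) = 48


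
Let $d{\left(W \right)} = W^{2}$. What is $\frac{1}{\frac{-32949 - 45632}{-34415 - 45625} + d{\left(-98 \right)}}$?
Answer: $\frac{80040}{768782741} \approx 0.00010411$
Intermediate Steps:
$\frac{1}{\frac{-32949 - 45632}{-34415 - 45625} + d{\left(-98 \right)}} = \frac{1}{\frac{-32949 - 45632}{-34415 - 45625} + \left(-98\right)^{2}} = \frac{1}{- \frac{78581}{-80040} + 9604} = \frac{1}{\left(-78581\right) \left(- \frac{1}{80040}\right) + 9604} = \frac{1}{\frac{78581}{80040} + 9604} = \frac{1}{\frac{768782741}{80040}} = \frac{80040}{768782741}$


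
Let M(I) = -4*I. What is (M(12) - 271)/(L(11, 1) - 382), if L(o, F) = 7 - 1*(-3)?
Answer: 319/372 ≈ 0.85753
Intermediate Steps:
L(o, F) = 10 (L(o, F) = 7 + 3 = 10)
(M(12) - 271)/(L(11, 1) - 382) = (-4*12 - 271)/(10 - 382) = (-48 - 271)/(-372) = -319*(-1/372) = 319/372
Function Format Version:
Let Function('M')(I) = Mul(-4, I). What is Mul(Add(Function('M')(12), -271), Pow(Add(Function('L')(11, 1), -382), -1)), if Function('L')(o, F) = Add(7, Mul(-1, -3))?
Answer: Rational(319, 372) ≈ 0.85753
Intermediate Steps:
Function('L')(o, F) = 10 (Function('L')(o, F) = Add(7, 3) = 10)
Mul(Add(Function('M')(12), -271), Pow(Add(Function('L')(11, 1), -382), -1)) = Mul(Add(Mul(-4, 12), -271), Pow(Add(10, -382), -1)) = Mul(Add(-48, -271), Pow(-372, -1)) = Mul(-319, Rational(-1, 372)) = Rational(319, 372)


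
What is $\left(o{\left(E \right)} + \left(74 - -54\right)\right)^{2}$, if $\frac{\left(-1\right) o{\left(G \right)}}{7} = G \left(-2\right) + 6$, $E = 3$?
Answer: $16384$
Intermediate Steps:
$o{\left(G \right)} = -42 + 14 G$ ($o{\left(G \right)} = - 7 \left(G \left(-2\right) + 6\right) = - 7 \left(- 2 G + 6\right) = - 7 \left(6 - 2 G\right) = -42 + 14 G$)
$\left(o{\left(E \right)} + \left(74 - -54\right)\right)^{2} = \left(\left(-42 + 14 \cdot 3\right) + \left(74 - -54\right)\right)^{2} = \left(\left(-42 + 42\right) + \left(74 + 54\right)\right)^{2} = \left(0 + 128\right)^{2} = 128^{2} = 16384$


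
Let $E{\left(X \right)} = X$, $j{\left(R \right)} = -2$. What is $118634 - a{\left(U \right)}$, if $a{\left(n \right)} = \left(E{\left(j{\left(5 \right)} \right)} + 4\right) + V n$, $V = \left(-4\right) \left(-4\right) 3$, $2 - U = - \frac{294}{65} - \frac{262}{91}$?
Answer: $\frac{53772216}{455} \approx 1.1818 \cdot 10^{5}$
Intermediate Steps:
$U = \frac{4278}{455}$ ($U = 2 - \left(- \frac{294}{65} - \frac{262}{91}\right) = 2 - - \frac{3368}{455} = 2 + \frac{3368}{455} = \frac{4278}{455} \approx 9.4022$)
$V = 48$ ($V = 16 \cdot 3 = 48$)
$a{\left(n \right)} = 2 + 48 n$ ($a{\left(n \right)} = \left(-2 + 4\right) + 48 n = 2 + 48 n$)
$118634 - a{\left(U \right)} = 118634 - \left(2 + 48 \cdot \frac{4278}{455}\right) = 118634 - \left(2 + \frac{205344}{455}\right) = 118634 - \frac{206254}{455} = \frac{53772216}{455}$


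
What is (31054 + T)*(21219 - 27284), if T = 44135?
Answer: -456021285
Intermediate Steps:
(31054 + T)*(21219 - 27284) = (31054 + 44135)*(21219 - 27284) = 75189*(-6065) = -456021285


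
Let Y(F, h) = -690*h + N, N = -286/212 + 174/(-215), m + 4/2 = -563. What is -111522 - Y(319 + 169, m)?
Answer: -11426218691/22790 ≈ -5.0137e+5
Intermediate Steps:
m = -565 (m = -2 - 563 = -565)
N = -49189/22790 (N = -286*1/212 + 174*(-1/215) = -143/106 - 174/215 = -49189/22790 ≈ -2.1584)
Y(F, h) = -49189/22790 - 690*h (Y(F, h) = -690*h - 49189/22790 = -49189/22790 - 690*h)
-111522 - Y(319 + 169, m) = -111522 - (-49189/22790 - 690*(-565)) = -111522 - (-49189/22790 + 389850) = -111522 - 1*8884632311/22790 = -111522 - 8884632311/22790 = -11426218691/22790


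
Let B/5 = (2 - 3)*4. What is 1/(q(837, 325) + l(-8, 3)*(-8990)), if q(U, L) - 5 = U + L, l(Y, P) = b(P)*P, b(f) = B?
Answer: 1/540567 ≈ 1.8499e-6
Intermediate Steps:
B = -20 (B = 5*((2 - 3)*4) = 5*(-1*4) = 5*(-4) = -20)
b(f) = -20
l(Y, P) = -20*P
q(U, L) = 5 + L + U (q(U, L) = 5 + (U + L) = 5 + (L + U) = 5 + L + U)
1/(q(837, 325) + l(-8, 3)*(-8990)) = 1/((5 + 325 + 837) - 20*3*(-8990)) = 1/(1167 - 60*(-8990)) = 1/(1167 + 539400) = 1/540567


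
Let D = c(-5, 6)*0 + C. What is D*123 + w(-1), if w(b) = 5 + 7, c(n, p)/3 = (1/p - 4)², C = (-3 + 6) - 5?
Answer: -234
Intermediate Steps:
C = -2 (C = 3 - 5 = -2)
c(n, p) = 3*(-4 + 1/p)² (c(n, p) = 3*(1/p - 4)² = 3*(-4 + 1/p)²)
D = -2 (D = (3*(-1 + 4*6)²/6²)*0 - 2 = (3*(1/36)*(-1 + 24)²)*0 - 2 = (3*(1/36)*23²)*0 - 2 = (3*(1/36)*529)*0 - 2 = (529/12)*0 - 2 = 0 - 2 = -2)
w(b) = 12
D*123 + w(-1) = -2*123 + 12 = -246 + 12 = -234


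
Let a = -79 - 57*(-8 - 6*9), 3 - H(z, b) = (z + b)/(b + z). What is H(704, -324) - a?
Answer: -3453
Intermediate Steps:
H(z, b) = 2 (H(z, b) = 3 - (z + b)/(b + z) = 3 - (b + z)/(b + z) = 3 - 1*1 = 3 - 1 = 2)
a = 3455 (a = -79 - 57*(-8 - 54) = -79 - 57*(-62) = -79 + 3534 = 3455)
H(704, -324) - a = 2 - 1*3455 = 2 - 3455 = -3453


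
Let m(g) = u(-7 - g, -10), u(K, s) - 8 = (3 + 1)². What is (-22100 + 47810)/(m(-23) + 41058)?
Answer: 4285/6847 ≈ 0.62582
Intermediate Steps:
u(K, s) = 24 (u(K, s) = 8 + (3 + 1)² = 8 + 4² = 8 + 16 = 24)
m(g) = 24
(-22100 + 47810)/(m(-23) + 41058) = (-22100 + 47810)/(24 + 41058) = 25710/41082 = 25710*(1/41082) = 4285/6847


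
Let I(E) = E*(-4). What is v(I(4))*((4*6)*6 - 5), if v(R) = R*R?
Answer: 35584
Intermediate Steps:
I(E) = -4*E
v(R) = R²
v(I(4))*((4*6)*6 - 5) = (-4*4)²*((4*6)*6 - 5) = (-16)²*(24*6 - 5) = 256*(144 - 5) = 256*139 = 35584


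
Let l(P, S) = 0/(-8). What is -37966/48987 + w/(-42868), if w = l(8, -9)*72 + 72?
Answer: -407763388/524993679 ≈ -0.77670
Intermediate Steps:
l(P, S) = 0 (l(P, S) = 0*(-⅛) = 0)
w = 72 (w = 0*72 + 72 = 0 + 72 = 72)
-37966/48987 + w/(-42868) = -37966/48987 + 72/(-42868) = -37966*1/48987 + 72*(-1/42868) = -37966/48987 - 18/10717 = -407763388/524993679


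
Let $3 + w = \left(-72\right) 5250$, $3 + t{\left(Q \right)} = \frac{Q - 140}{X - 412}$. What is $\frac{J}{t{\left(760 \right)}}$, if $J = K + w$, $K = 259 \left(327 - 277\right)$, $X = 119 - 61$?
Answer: $\frac{64614381}{841} \approx 76830.0$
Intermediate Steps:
$X = 58$
$K = 12950$ ($K = 259 \cdot 50 = 12950$)
$t{\left(Q \right)} = - \frac{461}{177} - \frac{Q}{354}$ ($t{\left(Q \right)} = -3 + \frac{Q - 140}{58 - 412} = -3 + \frac{-140 + Q}{-354} = -3 + \left(-140 + Q\right) \left(- \frac{1}{354}\right) = -3 - \left(- \frac{70}{177} + \frac{Q}{354}\right) = - \frac{461}{177} - \frac{Q}{354}$)
$w = -378003$ ($w = -3 - 378000 = -378003$)
$J = -365053$ ($J = 12950 - 378003 = -365053$)
$\frac{J}{t{\left(760 \right)}} = - \frac{365053}{- \frac{461}{177} - \frac{380}{177}} = - \frac{365053}{- \frac{841}{177}} = \left(-365053\right) \left(- \frac{177}{841}\right) = \frac{64614381}{841}$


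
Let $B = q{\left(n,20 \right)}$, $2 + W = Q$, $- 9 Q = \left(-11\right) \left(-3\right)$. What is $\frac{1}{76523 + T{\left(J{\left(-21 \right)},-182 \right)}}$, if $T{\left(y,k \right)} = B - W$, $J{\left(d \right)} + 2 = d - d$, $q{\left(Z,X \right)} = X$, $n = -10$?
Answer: $\frac{3}{229646} \approx 1.3064 \cdot 10^{-5}$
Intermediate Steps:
$Q = - \frac{11}{3}$ ($Q = - \frac{\left(-11\right) \left(-3\right)}{9} = \left(- \frac{1}{9}\right) 33 = - \frac{11}{3} \approx -3.6667$)
$W = - \frac{17}{3}$ ($W = -2 - \frac{11}{3} = - \frac{17}{3} \approx -5.6667$)
$B = 20$
$J{\left(d \right)} = -2$ ($J{\left(d \right)} = -2 + \left(d - d\right) = -2 + 0 = -2$)
$T{\left(y,k \right)} = \frac{77}{3}$ ($T{\left(y,k \right)} = 20 - - \frac{17}{3} = 20 + \frac{17}{3} = \frac{77}{3}$)
$\frac{1}{76523 + T{\left(J{\left(-21 \right)},-182 \right)}} = \frac{1}{76523 + \frac{77}{3}} = \frac{1}{\frac{229646}{3}} = \frac{3}{229646}$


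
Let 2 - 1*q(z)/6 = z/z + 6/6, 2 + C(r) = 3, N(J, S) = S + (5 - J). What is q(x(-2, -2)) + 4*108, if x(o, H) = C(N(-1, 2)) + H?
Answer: 432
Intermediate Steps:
N(J, S) = 5 + S - J
C(r) = 1 (C(r) = -2 + 3 = 1)
x(o, H) = 1 + H
q(z) = 0 (q(z) = 12 - 6*(z/z + 6/6) = 12 - 6*(1 + 6*(⅙)) = 12 - 6*(1 + 1) = 12 - 6*2 = 12 - 12 = 0)
q(x(-2, -2)) + 4*108 = 0 + 4*108 = 0 + 432 = 432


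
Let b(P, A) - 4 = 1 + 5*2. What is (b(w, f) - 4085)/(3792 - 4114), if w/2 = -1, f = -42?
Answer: 2035/161 ≈ 12.640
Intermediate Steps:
w = -2 (w = 2*(-1) = -2)
b(P, A) = 15 (b(P, A) = 4 + (1 + 5*2) = 4 + (1 + 10) = 4 + 11 = 15)
(b(w, f) - 4085)/(3792 - 4114) = (15 - 4085)/(3792 - 4114) = -4070/(-322) = -4070*(-1/322) = 2035/161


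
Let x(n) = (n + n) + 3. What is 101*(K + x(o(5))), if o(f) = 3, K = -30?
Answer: -2121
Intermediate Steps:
x(n) = 3 + 2*n (x(n) = 2*n + 3 = 3 + 2*n)
101*(K + x(o(5))) = 101*(-30 + (3 + 2*3)) = 101*(-30 + (3 + 6)) = 101*(-30 + 9) = 101*(-21) = -2121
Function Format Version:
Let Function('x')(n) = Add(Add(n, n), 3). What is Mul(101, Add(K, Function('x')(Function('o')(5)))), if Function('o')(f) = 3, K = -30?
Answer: -2121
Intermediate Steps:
Function('x')(n) = Add(3, Mul(2, n)) (Function('x')(n) = Add(Mul(2, n), 3) = Add(3, Mul(2, n)))
Mul(101, Add(K, Function('x')(Function('o')(5)))) = Mul(101, Add(-30, Add(3, Mul(2, 3)))) = Mul(101, Add(-30, Add(3, 6))) = Mul(101, Add(-30, 9)) = Mul(101, -21) = -2121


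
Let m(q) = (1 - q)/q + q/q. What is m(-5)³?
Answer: -1/125 ≈ -0.0080000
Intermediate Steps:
m(q) = 1 + (1 - q)/q (m(q) = (1 - q)/q + 1 = 1 + (1 - q)/q)
m(-5)³ = (1/(-5))³ = (-⅕)³ = -1/125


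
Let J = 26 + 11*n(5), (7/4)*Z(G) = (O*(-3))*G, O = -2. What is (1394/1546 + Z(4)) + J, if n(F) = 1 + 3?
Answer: 457857/5411 ≈ 84.616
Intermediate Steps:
n(F) = 4
Z(G) = 24*G/7 (Z(G) = 4*((-2*(-3))*G)/7 = 4*(6*G)/7 = 24*G/7)
J = 70 (J = 26 + 11*4 = 26 + 44 = 70)
(1394/1546 + Z(4)) + J = (1394/1546 + (24/7)*4) + 70 = (1394*(1/1546) + 96/7) + 70 = (697/773 + 96/7) + 70 = 79087/5411 + 70 = 457857/5411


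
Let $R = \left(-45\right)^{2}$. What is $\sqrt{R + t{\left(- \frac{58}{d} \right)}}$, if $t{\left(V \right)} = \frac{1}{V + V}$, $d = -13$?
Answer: $\frac{\sqrt{6812477}}{58} \approx 45.001$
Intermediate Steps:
$R = 2025$
$t{\left(V \right)} = \frac{1}{2 V}$
$\sqrt{R + t{\left(- \frac{58}{d} \right)}} = \sqrt{2025 + \frac{1}{2 \left(- \frac{58}{-13}\right)}} = \sqrt{2025 + \frac{1}{2 \left(\left(-58\right) \left(- \frac{1}{13}\right)\right)}} = \sqrt{2025 + \frac{1}{2 \cdot \frac{58}{13}}} = \sqrt{2025 + \frac{1}{2} \cdot \frac{13}{58}} = \sqrt{2025 + \frac{13}{116}} = \sqrt{\frac{234913}{116}} = \frac{\sqrt{6812477}}{58}$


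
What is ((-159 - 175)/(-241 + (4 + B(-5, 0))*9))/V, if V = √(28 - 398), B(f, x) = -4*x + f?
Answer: -167*I*√370/46250 ≈ -0.069455*I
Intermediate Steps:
B(f, x) = f - 4*x
V = I*√370 (V = √(-370) = I*√370 ≈ 19.235*I)
((-159 - 175)/(-241 + (4 + B(-5, 0))*9))/V = ((-159 - 175)/(-241 + (4 + (-5 - 4*0))*9))/((I*√370)) = (-334/(-241 + (4 + (-5 + 0))*9))*(-I*√370/370) = (-334/(-241 + (4 - 5)*9))*(-I*√370/370) = (-334/(-241 - 1*9))*(-I*√370/370) = (-334/(-241 - 9))*(-I*√370/370) = (-334/(-250))*(-I*√370/370) = (-334*(-1/250))*(-I*√370/370) = 167*(-I*√370/370)/125 = -167*I*√370/46250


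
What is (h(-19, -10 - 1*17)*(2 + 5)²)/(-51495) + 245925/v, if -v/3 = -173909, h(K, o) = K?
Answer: 4383211904/8955443955 ≈ 0.48945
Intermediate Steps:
v = 521727 (v = -3*(-173909) = 521727)
(h(-19, -10 - 1*17)*(2 + 5)²)/(-51495) + 245925/v = -19*(2 + 5)²/(-51495) + 245925/521727 = -19*7²*(-1/51495) + 245925*(1/521727) = -19*49*(-1/51495) + 81975/173909 = -931*(-1/51495) + 81975/173909 = 931/51495 + 81975/173909 = 4383211904/8955443955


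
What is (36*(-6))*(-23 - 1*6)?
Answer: 6264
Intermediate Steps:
(36*(-6))*(-23 - 1*6) = -216*(-23 - 6) = -216*(-29) = 6264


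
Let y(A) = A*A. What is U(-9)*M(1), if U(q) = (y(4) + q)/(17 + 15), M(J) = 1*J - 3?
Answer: -7/16 ≈ -0.43750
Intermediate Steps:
M(J) = -3 + J (M(J) = J - 3 = -3 + J)
y(A) = A**2
U(q) = 1/2 + q/32 (U(q) = (4**2 + q)/(17 + 15) = (16 + q)/32 = (16 + q)*(1/32) = 1/2 + q/32)
U(-9)*M(1) = (1/2 + (1/32)*(-9))*(-3 + 1) = (1/2 - 9/32)*(-2) = (7/32)*(-2) = -7/16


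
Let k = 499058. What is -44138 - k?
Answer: -543196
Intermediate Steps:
-44138 - k = -44138 - 1*499058 = -44138 - 499058 = -543196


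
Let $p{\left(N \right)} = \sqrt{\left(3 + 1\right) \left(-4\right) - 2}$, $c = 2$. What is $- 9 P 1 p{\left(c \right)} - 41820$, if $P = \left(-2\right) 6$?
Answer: $-41820 + 324 i \sqrt{2} \approx -41820.0 + 458.21 i$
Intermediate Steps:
$P = -12$
$p{\left(N \right)} = 3 i \sqrt{2}$ ($p{\left(N \right)} = \sqrt{4 \left(-4\right) - 2} = \sqrt{-16 - 2} = \sqrt{-18} = 3 i \sqrt{2}$)
$- 9 P 1 p{\left(c \right)} - 41820 = - 9 \left(\left(-12\right) 1\right) 3 i \sqrt{2} - 41820 = \left(-9\right) \left(-12\right) 3 i \sqrt{2} - 41820 = 108 \cdot 3 i \sqrt{2} - 41820 = 324 i \sqrt{2} - 41820 = -41820 + 324 i \sqrt{2}$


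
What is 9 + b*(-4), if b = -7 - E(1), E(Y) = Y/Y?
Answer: 41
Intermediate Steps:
E(Y) = 1
b = -8 (b = -7 - 1*1 = -7 - 1 = -8)
9 + b*(-4) = 9 - 8*(-4) = 9 + 32 = 41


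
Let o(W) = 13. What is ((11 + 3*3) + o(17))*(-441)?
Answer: -14553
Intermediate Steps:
((11 + 3*3) + o(17))*(-441) = ((11 + 3*3) + 13)*(-441) = ((11 + 9) + 13)*(-441) = (20 + 13)*(-441) = 33*(-441) = -14553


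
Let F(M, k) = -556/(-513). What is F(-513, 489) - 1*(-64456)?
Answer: 33066484/513 ≈ 64457.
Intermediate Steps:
F(M, k) = 556/513 (F(M, k) = -556*(-1/513) = 556/513)
F(-513, 489) - 1*(-64456) = 556/513 - 1*(-64456) = 556/513 + 64456 = 33066484/513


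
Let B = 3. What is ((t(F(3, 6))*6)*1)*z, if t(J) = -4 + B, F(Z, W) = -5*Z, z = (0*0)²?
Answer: 0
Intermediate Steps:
z = 0 (z = 0² = 0)
t(J) = -1 (t(J) = -4 + 3 = -1)
((t(F(3, 6))*6)*1)*z = (-1*6*1)*0 = -6*1*0 = -6*0 = 0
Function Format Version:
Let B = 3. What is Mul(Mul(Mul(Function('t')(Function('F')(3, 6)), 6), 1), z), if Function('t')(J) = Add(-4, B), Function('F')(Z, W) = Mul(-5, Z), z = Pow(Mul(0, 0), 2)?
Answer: 0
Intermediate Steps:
z = 0 (z = Pow(0, 2) = 0)
Function('t')(J) = -1 (Function('t')(J) = Add(-4, 3) = -1)
Mul(Mul(Mul(Function('t')(Function('F')(3, 6)), 6), 1), z) = Mul(Mul(Mul(-1, 6), 1), 0) = Mul(Mul(-6, 1), 0) = Mul(-6, 0) = 0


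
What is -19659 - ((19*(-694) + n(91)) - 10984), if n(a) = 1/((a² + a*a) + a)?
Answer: 75121682/16653 ≈ 4511.0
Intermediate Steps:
n(a) = 1/(a + 2*a²) (n(a) = 1/((a² + a²) + a) = 1/(2*a² + a) = 1/(a + 2*a²))
-19659 - ((19*(-694) + n(91)) - 10984) = -19659 - ((19*(-694) + 1/(91*(1 + 2*91))) - 10984) = -19659 - ((-13186 + 1/(91*(1 + 182))) - 10984) = -19659 - ((-13186 + (1/91)/183) - 10984) = -19659 - ((-13186 + (1/91)*(1/183)) - 10984) = -19659 - ((-13186 + 1/16653) - 10984) = -19659 - (-219586457/16653 - 10984) = -19659 - 1*(-402503009/16653) = -19659 + 402503009/16653 = 75121682/16653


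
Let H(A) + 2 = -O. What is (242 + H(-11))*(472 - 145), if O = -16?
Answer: 83712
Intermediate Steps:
H(A) = 14 (H(A) = -2 - 1*(-16) = -2 + 16 = 14)
(242 + H(-11))*(472 - 145) = (242 + 14)*(472 - 145) = 256*327 = 83712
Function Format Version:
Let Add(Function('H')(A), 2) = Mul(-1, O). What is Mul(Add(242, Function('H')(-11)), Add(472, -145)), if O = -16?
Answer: 83712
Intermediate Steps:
Function('H')(A) = 14 (Function('H')(A) = Add(-2, Mul(-1, -16)) = Add(-2, 16) = 14)
Mul(Add(242, Function('H')(-11)), Add(472, -145)) = Mul(Add(242, 14), Add(472, -145)) = Mul(256, 327) = 83712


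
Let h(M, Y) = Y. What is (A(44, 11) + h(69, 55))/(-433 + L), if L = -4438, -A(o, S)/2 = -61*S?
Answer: -1397/4871 ≈ -0.28680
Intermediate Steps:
A(o, S) = 122*S (A(o, S) = -(-122)*S = 122*S)
(A(44, 11) + h(69, 55))/(-433 + L) = (122*11 + 55)/(-433 - 4438) = (1342 + 55)/(-4871) = 1397*(-1/4871) = -1397/4871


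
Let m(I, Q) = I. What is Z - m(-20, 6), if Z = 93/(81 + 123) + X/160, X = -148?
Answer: 13281/680 ≈ 19.531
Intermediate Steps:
Z = -319/680 (Z = 93/(81 + 123) - 148/160 = 93/204 - 148*1/160 = 93*(1/204) - 37/40 = 31/68 - 37/40 = -319/680 ≈ -0.46912)
Z - m(-20, 6) = -319/680 - 1*(-20) = -319/680 + 20 = 13281/680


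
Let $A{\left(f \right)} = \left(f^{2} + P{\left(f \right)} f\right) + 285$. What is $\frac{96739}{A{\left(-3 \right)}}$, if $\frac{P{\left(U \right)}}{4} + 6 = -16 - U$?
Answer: $\frac{96739}{522} \approx 185.32$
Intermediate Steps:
$P{\left(U \right)} = -88 - 4 U$ ($P{\left(U \right)} = -24 + 4 \left(-16 - U\right) = -24 - \left(64 + 4 U\right) = -88 - 4 U$)
$A{\left(f \right)} = 285 + f^{2} + f \left(-88 - 4 f\right)$ ($A{\left(f \right)} = \left(f^{2} + \left(-88 - 4 f\right) f\right) + 285 = \left(f^{2} + f \left(-88 - 4 f\right)\right) + 285 = 285 + f^{2} + f \left(-88 - 4 f\right)$)
$\frac{96739}{A{\left(-3 \right)}} = \frac{96739}{285 - -264 - 3 \left(-3\right)^{2}} = \frac{96739}{285 + 264 - 27} = \frac{96739}{522}$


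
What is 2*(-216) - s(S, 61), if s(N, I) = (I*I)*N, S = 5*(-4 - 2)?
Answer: 111198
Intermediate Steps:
S = -30 (S = 5*(-6) = -30)
s(N, I) = N*I² (s(N, I) = I²*N = N*I²)
2*(-216) - s(S, 61) = 2*(-216) - (-30)*61² = -432 - (-30)*3721 = -432 - 1*(-111630) = -432 + 111630 = 111198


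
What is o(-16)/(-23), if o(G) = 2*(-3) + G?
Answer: 22/23 ≈ 0.95652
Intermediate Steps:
o(G) = -6 + G
o(-16)/(-23) = (-6 - 16)/(-23) = -22*(-1/23) = 22/23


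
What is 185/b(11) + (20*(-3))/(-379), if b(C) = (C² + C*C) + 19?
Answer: 85775/98919 ≈ 0.86712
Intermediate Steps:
b(C) = 19 + 2*C² (b(C) = (C² + C²) + 19 = 2*C² + 19 = 19 + 2*C²)
185/b(11) + (20*(-3))/(-379) = 185/(19 + 2*11²) + (20*(-3))/(-379) = 185/(19 + 2*121) - 60*(-1/379) = 185/(19 + 242) + 60/379 = 185/261 + 60/379 = 85775/98919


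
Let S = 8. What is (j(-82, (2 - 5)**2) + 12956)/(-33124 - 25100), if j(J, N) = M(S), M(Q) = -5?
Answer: -4317/19408 ≈ -0.22243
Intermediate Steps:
j(J, N) = -5
(j(-82, (2 - 5)**2) + 12956)/(-33124 - 25100) = (-5 + 12956)/(-33124 - 25100) = 12951/(-58224) = 12951*(-1/58224) = -4317/19408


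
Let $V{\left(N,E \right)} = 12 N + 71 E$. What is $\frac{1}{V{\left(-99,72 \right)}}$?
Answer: $\frac{1}{3924} \approx 0.00025484$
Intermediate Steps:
$\frac{1}{V{\left(-99,72 \right)}} = \frac{1}{12 \left(-99\right) + 71 \cdot 72} = \frac{1}{-1188 + 5112} = \frac{1}{3924}$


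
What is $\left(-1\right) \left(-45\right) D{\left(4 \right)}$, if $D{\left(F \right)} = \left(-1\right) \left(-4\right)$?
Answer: $180$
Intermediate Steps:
$D{\left(F \right)} = 4$
$\left(-1\right) \left(-45\right) D{\left(4 \right)} = \left(-1\right) \left(-45\right) 4 = 45 \cdot 4 = 180$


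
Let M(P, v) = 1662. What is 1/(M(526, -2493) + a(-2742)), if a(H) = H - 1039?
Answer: -1/2119 ≈ -0.00047192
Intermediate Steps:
a(H) = -1039 + H
1/(M(526, -2493) + a(-2742)) = 1/(1662 + (-1039 - 2742)) = 1/(1662 - 3781) = 1/(-2119) = -1/2119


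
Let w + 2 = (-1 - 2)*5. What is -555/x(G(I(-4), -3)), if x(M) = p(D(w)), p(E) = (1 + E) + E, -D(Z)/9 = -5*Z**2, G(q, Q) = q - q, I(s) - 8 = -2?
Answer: -15/703 ≈ -0.021337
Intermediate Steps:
I(s) = 6 (I(s) = 8 - 2 = 6)
G(q, Q) = 0
w = -17 (w = -2 + (-1 - 2)*5 = -2 - 3*5 = -2 - 15 = -17)
D(Z) = 45*Z**2 (D(Z) = -(-45)*Z**2 = 45*Z**2)
p(E) = 1 + 2*E
x(M) = 26011 (x(M) = 1 + 2*(45*(-17)**2) = 1 + 2*(45*289) = 1 + 2*13005 = 1 + 26010 = 26011)
-555/x(G(I(-4), -3)) = -555/26011 = -555*1/26011 = -15/703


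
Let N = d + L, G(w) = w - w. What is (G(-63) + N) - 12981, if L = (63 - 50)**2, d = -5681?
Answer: -18493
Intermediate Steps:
L = 169 (L = 13**2 = 169)
G(w) = 0
N = -5512 (N = -5681 + 169 = -5512)
(G(-63) + N) - 12981 = (0 - 5512) - 12981 = -5512 - 12981 = -18493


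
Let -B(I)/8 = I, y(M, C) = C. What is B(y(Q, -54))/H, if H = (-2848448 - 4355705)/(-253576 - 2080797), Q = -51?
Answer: 1008449136/7204153 ≈ 139.98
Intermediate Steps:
B(I) = -8*I
H = 7204153/2334373 (H = -7204153/(-2334373) = -7204153*(-1/2334373) = 7204153/2334373 ≈ 3.0861)
B(y(Q, -54))/H = (-8*(-54))/(7204153/2334373) = 432*(2334373/7204153) = 1008449136/7204153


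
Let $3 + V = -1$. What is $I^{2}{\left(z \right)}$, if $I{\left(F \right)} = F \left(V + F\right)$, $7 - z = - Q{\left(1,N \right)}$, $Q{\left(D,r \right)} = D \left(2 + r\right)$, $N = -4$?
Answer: $25$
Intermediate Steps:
$V = -4$ ($V = -3 - 1 = -4$)
$z = 5$ ($z = 7 - - 1 \left(2 - 4\right) = 7 - - 1 \left(-2\right) = 7 - \left(-1\right) \left(-2\right) = 7 - 2 = 5$)
$I{\left(F \right)} = F \left(-4 + F\right)$
$I^{2}{\left(z \right)} = \left(5 \left(-4 + 5\right)\right)^{2} = \left(5 \cdot 1\right)^{2} = 5^{2} = 25$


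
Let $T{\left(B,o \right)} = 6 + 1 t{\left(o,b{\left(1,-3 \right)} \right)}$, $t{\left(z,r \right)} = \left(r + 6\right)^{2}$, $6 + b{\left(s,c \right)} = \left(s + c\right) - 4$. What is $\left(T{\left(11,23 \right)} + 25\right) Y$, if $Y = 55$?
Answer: $3685$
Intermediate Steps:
$b{\left(s,c \right)} = -10 + c + s$ ($b{\left(s,c \right)} = -6 - \left(4 - c - s\right) = -6 + \left(-4 + c + s\right) = -10 + c + s$)
$t{\left(z,r \right)} = \left(6 + r\right)^{2}$
$T{\left(B,o \right)} = 42$ ($T{\left(B,o \right)} = 6 + 1 \left(6 - 12\right)^{2} = 6 + 1 \left(-6\right)^{2} = 6 + 1 \cdot 36 = 6 + 36 = 42$)
$\left(T{\left(11,23 \right)} + 25\right) Y = \left(42 + 25\right) 55 = 67 \cdot 55 = 3685$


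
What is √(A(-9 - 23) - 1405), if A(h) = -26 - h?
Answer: I*√1399 ≈ 37.403*I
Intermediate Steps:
√(A(-9 - 23) - 1405) = √((-26 - (-9 - 23)) - 1405) = √((-26 - 1*(-32)) - 1405) = √((-26 + 32) - 1405) = √(6 - 1405) = √(-1399) = I*√1399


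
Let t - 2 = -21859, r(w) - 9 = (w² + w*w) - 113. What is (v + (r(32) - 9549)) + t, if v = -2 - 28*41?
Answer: -30612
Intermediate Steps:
r(w) = -104 + 2*w² (r(w) = 9 + ((w² + w*w) - 113) = 9 + ((w² + w²) - 113) = 9 + (2*w² - 113) = 9 + (-113 + 2*w²) = -104 + 2*w²)
t = -21857 (t = 2 - 21859 = -21857)
v = -1150 (v = -2 - 1148 = -1150)
(v + (r(32) - 9549)) + t = (-1150 + ((-104 + 2*32²) - 9549)) - 21857 = (-1150 + ((-104 + 2*1024) - 9549)) - 21857 = (-1150 + ((-104 + 2048) - 9549)) - 21857 = (-1150 + (1944 - 9549)) - 21857 = (-1150 - 7605) - 21857 = -8755 - 21857 = -30612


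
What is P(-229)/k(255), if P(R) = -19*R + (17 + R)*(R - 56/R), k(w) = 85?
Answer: 12101999/19465 ≈ 621.73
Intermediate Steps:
P(-229)/k(255) = (-56 + (-229)**2 - 952/(-229) - 2*(-229))/85 = (-56 + 52441 - 952*(-1/229) + 458)*(1/85) = (-56 + 52441 + 952/229 + 458)*(1/85) = (12101999/229)*(1/85) = 12101999/19465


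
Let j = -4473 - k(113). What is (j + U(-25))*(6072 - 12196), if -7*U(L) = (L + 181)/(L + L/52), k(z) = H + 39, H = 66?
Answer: 259981179912/9275 ≈ 2.8030e+7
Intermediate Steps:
k(z) = 105 (k(z) = 66 + 39 = 105)
j = -4578 (j = -4473 - 1*105 = -4473 - 105 = -4578)
U(L) = -52*(181 + L)/(371*L) (U(L) = -(L + 181)/(7*(L + L/52)) = -(181 + L)/(7*(L + L*(1/52))) = -(181 + L)/(7*(L + L/52)) = -(181 + L)/(7*(53*L/52)) = -(181 + L)*52/(53*L)/7 = -52*(181 + L)/(371*L))
(j + U(-25))*(6072 - 12196) = (-4578 + (52/371)*(-181 - 1*(-25))/(-25))*(6072 - 12196) = (-4578 + (52/371)*(-1/25)*(-181 + 25))*(-6124) = (-4578 + (52/371)*(-1/25)*(-156))*(-6124) = (-4578 + 8112/9275)*(-6124) = -42452838/9275*(-6124) = 259981179912/9275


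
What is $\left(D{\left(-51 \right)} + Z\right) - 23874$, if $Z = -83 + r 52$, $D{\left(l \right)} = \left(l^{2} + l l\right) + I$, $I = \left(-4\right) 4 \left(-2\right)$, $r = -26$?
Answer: $-20075$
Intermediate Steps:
$I = 32$ ($I = \left(-16\right) \left(-2\right) = 32$)
$D{\left(l \right)} = 32 + 2 l^{2}$ ($D{\left(l \right)} = \left(l^{2} + l l\right) + 32 = \left(l^{2} + l^{2}\right) + 32 = 2 l^{2} + 32 = 32 + 2 l^{2}$)
$Z = -1435$ ($Z = -83 - 1352 = -1435$)
$\left(D{\left(-51 \right)} + Z\right) - 23874 = \left(\left(32 + 2 \left(-51\right)^{2}\right) - 1435\right) - 23874 = \left(\left(32 + 2 \cdot 2601\right) - 1435\right) - 23874 = \left(\left(32 + 5202\right) - 1435\right) - 23874 = \left(5234 - 1435\right) - 23874 = 3799 - 23874 = -20075$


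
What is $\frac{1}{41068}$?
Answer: $\frac{1}{41068} \approx 2.435 \cdot 10^{-5}$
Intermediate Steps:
$\frac{1}{41068}$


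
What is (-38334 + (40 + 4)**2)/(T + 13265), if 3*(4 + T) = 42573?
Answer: -18199/13726 ≈ -1.3259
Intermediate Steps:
T = 14187 (T = -4 + (1/3)*42573 = -4 + 14191 = 14187)
(-38334 + (40 + 4)**2)/(T + 13265) = (-38334 + (40 + 4)**2)/(14187 + 13265) = (-38334 + 44**2)/27452 = (-38334 + 1936)*(1/27452) = -36398*1/27452 = -18199/13726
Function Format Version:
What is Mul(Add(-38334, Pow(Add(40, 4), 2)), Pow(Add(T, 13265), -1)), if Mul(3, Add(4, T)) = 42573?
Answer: Rational(-18199, 13726) ≈ -1.3259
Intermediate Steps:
T = 14187 (T = Add(-4, Mul(Rational(1, 3), 42573)) = Add(-4, 14191) = 14187)
Mul(Add(-38334, Pow(Add(40, 4), 2)), Pow(Add(T, 13265), -1)) = Mul(Add(-38334, Pow(Add(40, 4), 2)), Pow(Add(14187, 13265), -1)) = Mul(Add(-38334, Pow(44, 2)), Pow(27452, -1)) = Mul(Add(-38334, 1936), Rational(1, 27452)) = Mul(-36398, Rational(1, 27452)) = Rational(-18199, 13726)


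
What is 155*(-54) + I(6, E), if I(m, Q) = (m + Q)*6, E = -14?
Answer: -8418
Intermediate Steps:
I(m, Q) = 6*Q + 6*m (I(m, Q) = (Q + m)*6 = 6*Q + 6*m)
155*(-54) + I(6, E) = 155*(-54) + (6*(-14) + 6*6) = -8370 + (-84 + 36) = -8370 - 48 = -8418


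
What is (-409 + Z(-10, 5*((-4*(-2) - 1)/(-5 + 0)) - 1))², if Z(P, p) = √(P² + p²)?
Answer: 167445 - 1636*√41 ≈ 1.5697e+5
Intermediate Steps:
(-409 + Z(-10, 5*((-4*(-2) - 1)/(-5 + 0)) - 1))² = (-409 + √((-10)² + (5*((-4*(-2) - 1)/(-5 + 0)) - 1)²))² = (-409 + √(100 + (5*((8 - 1)/(-5)) - 1)²))² = (-409 + √(100 + (5*(7*(-⅕)) - 1)²))² = (-409 + √(100 + (5*(-7/5) - 1)²))² = (-409 + √(100 + (-7 - 1)²))² = (-409 + √(100 + (-8)²))² = (-409 + √(100 + 64))² = (-409 + √164)² = (-409 + 2*√41)²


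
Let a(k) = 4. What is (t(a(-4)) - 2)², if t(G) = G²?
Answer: 196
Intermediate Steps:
(t(a(-4)) - 2)² = (4² - 2)² = (16 - 2)² = 14² = 196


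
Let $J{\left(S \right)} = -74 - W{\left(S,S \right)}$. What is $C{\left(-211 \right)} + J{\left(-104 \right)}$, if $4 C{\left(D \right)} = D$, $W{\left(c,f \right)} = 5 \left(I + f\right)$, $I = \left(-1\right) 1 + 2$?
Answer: $\frac{1553}{4} \approx 388.25$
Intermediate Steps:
$I = 1$ ($I = -1 + 2 = 1$)
$W{\left(c,f \right)} = 5 + 5 f$ ($W{\left(c,f \right)} = 5 \left(1 + f\right) = 5 + 5 f$)
$C{\left(D \right)} = \frac{D}{4}$
$J{\left(S \right)} = -79 - 5 S$ ($J{\left(S \right)} = -74 - \left(5 + 5 S\right) = -79 - 5 S$)
$C{\left(-211 \right)} + J{\left(-104 \right)} = \frac{1}{4} \left(-211\right) - -441 = - \frac{211}{4} + \left(-79 + 520\right) = - \frac{211}{4} + 441 = \frac{1553}{4}$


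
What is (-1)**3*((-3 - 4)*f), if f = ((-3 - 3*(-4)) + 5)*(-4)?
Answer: -392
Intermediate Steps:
f = -56 (f = ((-3 + 12) + 5)*(-4) = (9 + 5)*(-4) = 14*(-4) = -56)
(-1)**3*((-3 - 4)*f) = (-1)**3*((-3 - 4)*(-56)) = -(-7)*(-56) = -1*392 = -392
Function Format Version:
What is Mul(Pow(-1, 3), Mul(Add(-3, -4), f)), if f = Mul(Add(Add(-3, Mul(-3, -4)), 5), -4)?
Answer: -392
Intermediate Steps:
f = -56 (f = Mul(Add(Add(-3, 12), 5), -4) = Mul(Add(9, 5), -4) = Mul(14, -4) = -56)
Mul(Pow(-1, 3), Mul(Add(-3, -4), f)) = Mul(Pow(-1, 3), Mul(Add(-3, -4), -56)) = Mul(-1, Mul(-7, -56)) = Mul(-1, 392) = -392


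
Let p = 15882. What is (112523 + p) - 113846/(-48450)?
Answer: 3110668048/24225 ≈ 1.2841e+5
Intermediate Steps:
(112523 + p) - 113846/(-48450) = (112523 + 15882) - 113846/(-48450) = 128405 - 113846*(-1/48450) = 128405 + 56923/24225 = 3110668048/24225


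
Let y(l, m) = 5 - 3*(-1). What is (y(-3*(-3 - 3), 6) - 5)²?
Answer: 9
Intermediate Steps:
y(l, m) = 8 (y(l, m) = 5 + 3 = 8)
(y(-3*(-3 - 3), 6) - 5)² = (8 - 5)² = 3² = 9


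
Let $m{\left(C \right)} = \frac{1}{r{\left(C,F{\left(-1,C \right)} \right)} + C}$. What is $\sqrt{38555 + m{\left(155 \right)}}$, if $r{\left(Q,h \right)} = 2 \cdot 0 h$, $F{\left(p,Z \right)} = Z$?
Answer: $\frac{\sqrt{926284030}}{155} \approx 196.35$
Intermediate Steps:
$r{\left(Q,h \right)} = 0$ ($r{\left(Q,h \right)} = 0 h = 0$)
$m{\left(C \right)} = \frac{1}{C}$ ($m{\left(C \right)} = \frac{1}{0 + C} = \frac{1}{C}$)
$\sqrt{38555 + m{\left(155 \right)}} = \sqrt{38555 + \frac{1}{155}} = \sqrt{\frac{5976026}{155}} = \frac{\sqrt{926284030}}{155}$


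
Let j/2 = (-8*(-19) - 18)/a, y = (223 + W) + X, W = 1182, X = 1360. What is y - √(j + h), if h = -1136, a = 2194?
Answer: 2765 - 11*I*√11296906/1097 ≈ 2765.0 - 33.703*I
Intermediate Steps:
y = 2765 (y = (223 + 1182) + 1360 = 1405 + 1360 = 2765)
j = 134/1097 (j = 2*((-8*(-19) - 18)/2194) = 2*((152 - 18)*(1/2194)) = 2*(134*(1/2194)) = 2*(67/1097) = 134/1097 ≈ 0.12215)
y - √(j + h) = 2765 - √(134/1097 - 1136) = 2765 - √(-1246058/1097) = 2765 - 11*I*√11296906/1097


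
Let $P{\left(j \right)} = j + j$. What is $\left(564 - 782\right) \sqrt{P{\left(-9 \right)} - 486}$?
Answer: $- 1308 i \sqrt{14} \approx - 4894.1 i$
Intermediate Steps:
$P{\left(j \right)} = 2 j$
$\left(564 - 782\right) \sqrt{P{\left(-9 \right)} - 486} = \left(564 - 782\right) \sqrt{2 \left(-9\right) - 486} = - 218 \sqrt{-18 - 486} = - 218 \sqrt{-504} = - 218 \cdot 6 i \sqrt{14} = - 1308 i \sqrt{14}$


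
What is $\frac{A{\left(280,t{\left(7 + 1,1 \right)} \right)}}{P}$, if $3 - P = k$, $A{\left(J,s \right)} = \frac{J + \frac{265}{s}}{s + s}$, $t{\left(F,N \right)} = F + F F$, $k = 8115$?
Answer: $- \frac{20425}{84105216} \approx -0.00024285$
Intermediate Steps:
$t{\left(F,N \right)} = F + F^{2}$
$A{\left(J,s \right)} = \frac{J + \frac{265}{s}}{2 s}$
$P = -8112$ ($P = 3 - 8115 = -8112$)
$\frac{A{\left(280,t{\left(7 + 1,1 \right)} \right)}}{P} = \frac{\frac{1}{2} \frac{1}{\left(1 + \left(7 + 1\right)\right)^{2} \left(7 + 1\right)^{2}} \left(265 + 280 \left(7 + 1\right) \left(1 + \left(7 + 1\right)\right)\right)}{-8112} = \frac{265 + 280 \cdot 8 \left(1 + 8\right)}{2 \cdot 64 \left(1 + 8\right)^{2}} \left(- \frac{1}{8112}\right) = \frac{265 + 280 \cdot 8 \cdot 9}{2 \cdot 5184} \left(- \frac{1}{8112}\right) = \frac{265 + 280 \cdot 72}{2 \cdot 5184} \left(- \frac{1}{8112}\right) = \frac{1}{2} \cdot \frac{1}{5184} \left(265 + 20160\right) \left(- \frac{1}{8112}\right) = \frac{1}{2} \cdot \frac{1}{5184} \cdot 20425 \left(- \frac{1}{8112}\right) = \frac{20425}{10368} \left(- \frac{1}{8112}\right) = - \frac{20425}{84105216}$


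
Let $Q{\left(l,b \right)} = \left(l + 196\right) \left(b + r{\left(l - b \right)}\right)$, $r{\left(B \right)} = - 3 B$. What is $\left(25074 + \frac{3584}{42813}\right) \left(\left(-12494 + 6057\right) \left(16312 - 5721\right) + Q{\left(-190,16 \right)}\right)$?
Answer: $- \frac{73180770203813398}{42813} \approx -1.7093 \cdot 10^{12}$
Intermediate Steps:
$Q{\left(l,b \right)} = \left(196 + l\right) \left(- 3 l + 4 b\right)$ ($Q{\left(l,b \right)} = \left(l + 196\right) \left(b - 3 \left(l - b\right)\right) = \left(196 + l\right) \left(b + \left(- 3 l + 3 b\right)\right) = \left(196 + l\right) \left(- 3 l + 4 b\right)$)
$\left(25074 + \frac{3584}{42813}\right) \left(\left(-12494 + 6057\right) \left(16312 - 5721\right) + Q{\left(-190,16 \right)}\right) = \left(25074 + \frac{3584}{42813}\right) \left(\left(-12494 + 6057\right) \left(16312 - 5721\right) + \left(\left(-588\right) \left(-190\right) + 784 \cdot 16 + 16 \left(-190\right) + 3 \left(-190\right) \left(16 - -190\right)\right)\right) = \left(25074 + 3584 \cdot \frac{1}{42813}\right) \left(\left(-6437\right) 10591 + \left(111720 + 12544 - 3040 + 3 \left(-190\right) \left(16 + 190\right)\right)\right) = \left(25074 + \frac{3584}{42813}\right) \left(-68174267 + \left(111720 + 12544 - 3040 + 3 \left(-190\right) 206\right)\right) = \frac{1073496746 \left(-68174267 + \left(111720 + 12544 - 3040 - 117420\right)\right)}{42813} = \frac{1073496746 \left(-68174267 + 3804\right)}{42813} = \frac{1073496746}{42813} \left(-68170463\right) = - \frac{73180770203813398}{42813}$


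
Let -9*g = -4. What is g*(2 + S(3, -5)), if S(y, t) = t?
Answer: -4/3 ≈ -1.3333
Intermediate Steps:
g = 4/9 (g = -⅑*(-4) = 4/9 ≈ 0.44444)
g*(2 + S(3, -5)) = 4*(2 - 5)/9 = (4/9)*(-3) = -4/3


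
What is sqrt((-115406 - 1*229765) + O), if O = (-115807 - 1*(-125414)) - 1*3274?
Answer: I*sqrt(338838) ≈ 582.1*I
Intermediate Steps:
O = 6333 (O = (-115807 + 125414) - 3274 = 9607 - 3274 = 6333)
sqrt((-115406 - 1*229765) + O) = sqrt((-115406 - 1*229765) + 6333) = sqrt((-115406 - 229765) + 6333) = sqrt(-345171 + 6333) = sqrt(-338838) = I*sqrt(338838)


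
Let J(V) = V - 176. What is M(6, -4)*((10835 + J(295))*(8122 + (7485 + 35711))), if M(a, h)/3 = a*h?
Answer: -40473890784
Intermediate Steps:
M(a, h) = 3*a*h (M(a, h) = 3*(a*h) = 3*a*h)
J(V) = -176 + V
M(6, -4)*((10835 + J(295))*(8122 + (7485 + 35711))) = (3*6*(-4))*((10835 + (-176 + 295))*(8122 + (7485 + 35711))) = -72*(10835 + 119)*(8122 + 43196) = -788688*51318 = -72*562137372 = -40473890784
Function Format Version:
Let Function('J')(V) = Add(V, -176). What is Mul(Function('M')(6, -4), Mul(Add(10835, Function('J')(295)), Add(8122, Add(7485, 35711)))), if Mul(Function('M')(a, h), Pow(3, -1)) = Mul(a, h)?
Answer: -40473890784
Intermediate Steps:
Function('M')(a, h) = Mul(3, a, h) (Function('M')(a, h) = Mul(3, Mul(a, h)) = Mul(3, a, h))
Function('J')(V) = Add(-176, V)
Mul(Function('M')(6, -4), Mul(Add(10835, Function('J')(295)), Add(8122, Add(7485, 35711)))) = Mul(Mul(3, 6, -4), Mul(Add(10835, Add(-176, 295)), Add(8122, Add(7485, 35711)))) = Mul(-72, Mul(Add(10835, 119), Add(8122, 43196))) = Mul(-72, Mul(10954, 51318)) = Mul(-72, 562137372) = -40473890784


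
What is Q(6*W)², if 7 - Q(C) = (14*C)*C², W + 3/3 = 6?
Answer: 142878708049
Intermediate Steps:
W = 5 (W = -1 + 6 = 5)
Q(C) = 7 - 14*C³ (Q(C) = 7 - 14*C*C² = 7 - 14*C³)
Q(6*W)² = (7 - 14*(6*5)³)² = (7 - 14*30³)² = (7 - 14*27000)² = (7 - 378000)² = (-377993)² = 142878708049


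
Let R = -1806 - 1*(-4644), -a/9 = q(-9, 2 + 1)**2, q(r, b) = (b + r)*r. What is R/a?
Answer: -473/4374 ≈ -0.10814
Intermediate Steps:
q(r, b) = r*(b + r)
a = -26244 (a = -9*81*((2 + 1) - 9)**2 = -9*81*(3 - 9)**2 = -9*(-9*(-6))**2 = -9*54**2 = -9*2916 = -26244)
R = 2838 (R = -1806 + 4644 = 2838)
R/a = 2838/(-26244) = 2838*(-1/26244) = -473/4374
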